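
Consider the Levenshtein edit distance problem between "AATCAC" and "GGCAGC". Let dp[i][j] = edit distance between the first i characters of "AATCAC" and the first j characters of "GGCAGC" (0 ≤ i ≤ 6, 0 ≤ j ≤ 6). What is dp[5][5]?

   ''  G  G  C  A  G  C
''  0  1  2  3  4  5  6
 A  1  1  2  3  3  4  5
 A  2  2  2  3  3  4  5
 T  3  3  3  3  4  4  5
 C  4  4  4  3  4  5  4
 A  5  5  5  4  3  4  5
 C  6  6  6  5  4  4  4

4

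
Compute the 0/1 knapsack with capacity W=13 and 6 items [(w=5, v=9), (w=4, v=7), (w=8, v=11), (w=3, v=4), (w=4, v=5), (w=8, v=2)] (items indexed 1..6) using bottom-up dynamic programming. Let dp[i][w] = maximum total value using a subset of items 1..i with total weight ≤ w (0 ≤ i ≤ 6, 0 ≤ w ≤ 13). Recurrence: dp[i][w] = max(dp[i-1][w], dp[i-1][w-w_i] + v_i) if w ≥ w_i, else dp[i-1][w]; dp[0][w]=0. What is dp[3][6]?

9

i\w   0   1   2   3   4   5   6   7   8   9  10  11  12  13
  0   0   0   0   0   0   0   0   0   0   0   0   0   0   0
  1   0   0   0   0   0   9   9   9   9   9   9   9   9   9
  2   0   0   0   0   7   9   9   9   9  16  16  16  16  16
  3   0   0   0   0   7   9   9   9  11  16  16  16  18  20
  4   0   0   0   4   7   9   9  11  13  16  16  16  20  20
  5   0   0   0   4   7   9   9  11  13  16  16  16  20  21
  6   0   0   0   4   7   9   9  11  13  16  16  16  20  21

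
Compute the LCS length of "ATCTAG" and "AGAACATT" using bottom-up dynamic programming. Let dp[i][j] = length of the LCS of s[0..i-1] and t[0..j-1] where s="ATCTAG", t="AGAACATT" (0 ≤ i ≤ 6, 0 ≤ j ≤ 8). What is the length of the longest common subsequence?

   ''  A  G  A  A  C  A  T  T
''  0  0  0  0  0  0  0  0  0
 A  0  1  1  1  1  1  1  1  1
 T  0  1  1  1  1  1  1  2  2
 C  0  1  1  1  1  2  2  2  2
 T  0  1  1  1  1  2  2  3  3
 A  0  1  1  2  2  2  3  3  3
 G  0  1  2  2  2  2  3  3  3

3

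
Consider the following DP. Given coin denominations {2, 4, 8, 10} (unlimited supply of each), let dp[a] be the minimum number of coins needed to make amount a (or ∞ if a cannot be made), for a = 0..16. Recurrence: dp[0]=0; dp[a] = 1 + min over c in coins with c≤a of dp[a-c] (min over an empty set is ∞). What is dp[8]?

1

 a  0  1  2  3  4  5  6  7  8  9 10 11 12 13 14 15 16
dp  0  -  1  -  1  -  2  -  1  -  1  -  2  -  2  -  2
(- denotes ∞ / unreachable)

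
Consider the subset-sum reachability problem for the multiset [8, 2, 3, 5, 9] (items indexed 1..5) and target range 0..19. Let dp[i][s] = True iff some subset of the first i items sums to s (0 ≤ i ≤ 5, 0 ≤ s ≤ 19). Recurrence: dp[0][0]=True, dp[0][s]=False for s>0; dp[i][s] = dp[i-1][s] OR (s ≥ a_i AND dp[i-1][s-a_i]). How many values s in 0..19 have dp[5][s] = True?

i\s   0   1   2   3   4   5   6   7   8   9  10  11  12  13  14  15  16  17  18  19
  0   T   F   F   F   F   F   F   F   F   F   F   F   F   F   F   F   F   F   F   F
  1   T   F   F   F   F   F   F   F   T   F   F   F   F   F   F   F   F   F   F   F
  2   T   F   T   F   F   F   F   F   T   F   T   F   F   F   F   F   F   F   F   F
  3   T   F   T   T   F   T   F   F   T   F   T   T   F   T   F   F   F   F   F   F
  4   T   F   T   T   F   T   F   T   T   F   T   T   F   T   F   T   T   F   T   F
  5   T   F   T   T   F   T   F   T   T   T   T   T   T   T   T   T   T   T   T   T

17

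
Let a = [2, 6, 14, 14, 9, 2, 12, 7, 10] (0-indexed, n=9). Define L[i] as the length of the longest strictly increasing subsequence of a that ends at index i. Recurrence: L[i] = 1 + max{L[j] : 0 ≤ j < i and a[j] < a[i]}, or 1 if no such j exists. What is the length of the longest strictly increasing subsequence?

4

   i    0    1    2    3    4    5    6    7    8
a[i]    2    6   14   14    9    2   12    7   10
L[i]    1    2    3    3    3    1    4    3    4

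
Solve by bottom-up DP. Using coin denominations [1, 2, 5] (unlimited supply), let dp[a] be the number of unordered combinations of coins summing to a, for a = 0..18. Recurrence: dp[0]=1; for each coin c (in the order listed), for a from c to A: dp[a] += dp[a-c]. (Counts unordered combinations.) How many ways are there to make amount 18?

24

after  coin     0     1     2     3     4     5     6     7     8     9    10    11    12    13    14    15    16    17    18
          1     1     1     1     1     1     1     1     1     1     1     1     1     1     1     1     1     1     1     1
          2     1     1     2     2     3     3     4     4     5     5     6     6     7     7     8     8     9     9    10
          5     1     1     2     2     3     4     5     6     7     8    10    11    13    14    16    18    20    22    24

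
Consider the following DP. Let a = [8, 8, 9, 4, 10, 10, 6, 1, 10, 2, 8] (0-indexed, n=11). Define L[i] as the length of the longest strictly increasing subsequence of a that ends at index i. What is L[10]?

3

   i    0    1    2    3    4    5    6    7    8    9   10
a[i]    8    8    9    4   10   10    6    1   10    2    8
L[i]    1    1    2    1    3    3    2    1    3    2    3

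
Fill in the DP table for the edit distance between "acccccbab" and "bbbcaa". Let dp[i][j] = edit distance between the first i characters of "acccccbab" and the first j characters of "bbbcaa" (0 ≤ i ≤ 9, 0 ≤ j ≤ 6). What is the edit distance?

   ''  b  b  b  c  a  a
''  0  1  2  3  4  5  6
 a  1  1  2  3  4  4  5
 c  2  2  2  3  3  4  5
 c  3  3  3  3  3  4  5
 c  4  4  4  4  3  4  5
 c  5  5  5  5  4  4  5
 c  6  6  6  6  5  5  5
 b  7  6  6  6  6  6  6
 a  8  7  7  7  7  6  6
 b  9  8  7  7  8  7  7

7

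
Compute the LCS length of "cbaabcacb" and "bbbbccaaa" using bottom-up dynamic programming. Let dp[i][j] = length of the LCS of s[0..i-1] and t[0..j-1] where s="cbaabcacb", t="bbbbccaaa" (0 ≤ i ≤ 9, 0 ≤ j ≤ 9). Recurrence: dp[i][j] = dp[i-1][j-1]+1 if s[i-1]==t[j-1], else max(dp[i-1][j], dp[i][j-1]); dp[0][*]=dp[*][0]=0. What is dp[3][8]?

2

   ''  b  b  b  b  c  c  a  a  a
''  0  0  0  0  0  0  0  0  0  0
 c  0  0  0  0  0  1  1  1  1  1
 b  0  1  1  1  1  1  1  1  1  1
 a  0  1  1  1  1  1  1  2  2  2
 a  0  1  1  1  1  1  1  2  3  3
 b  0  1  2  2  2  2  2  2  3  3
 c  0  1  2  2  2  3  3  3  3  3
 a  0  1  2  2  2  3  3  4  4  4
 c  0  1  2  2  2  3  4  4  4  4
 b  0  1  2  3  3  3  4  4  4  4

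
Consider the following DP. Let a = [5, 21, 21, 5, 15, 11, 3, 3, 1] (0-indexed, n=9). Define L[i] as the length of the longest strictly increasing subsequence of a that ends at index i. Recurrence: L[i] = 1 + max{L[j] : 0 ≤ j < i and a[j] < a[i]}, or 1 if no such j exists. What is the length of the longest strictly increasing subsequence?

2

   i    0    1    2    3    4    5    6    7    8
a[i]    5   21   21    5   15   11    3    3    1
L[i]    1    2    2    1    2    2    1    1    1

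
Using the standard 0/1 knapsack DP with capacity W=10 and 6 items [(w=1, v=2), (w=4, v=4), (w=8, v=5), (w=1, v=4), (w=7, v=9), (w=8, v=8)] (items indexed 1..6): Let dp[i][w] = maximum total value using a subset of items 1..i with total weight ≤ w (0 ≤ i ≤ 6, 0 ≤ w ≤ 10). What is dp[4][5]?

i\w   0   1   2   3   4   5   6   7   8   9  10
  0   0   0   0   0   0   0   0   0   0   0   0
  1   0   2   2   2   2   2   2   2   2   2   2
  2   0   2   2   2   4   6   6   6   6   6   6
  3   0   2   2   2   4   6   6   6   6   7   7
  4   0   4   6   6   6   8  10  10  10  10  11
  5   0   4   6   6   6   8  10  10  13  15  15
  6   0   4   6   6   6   8  10  10  13  15  15

8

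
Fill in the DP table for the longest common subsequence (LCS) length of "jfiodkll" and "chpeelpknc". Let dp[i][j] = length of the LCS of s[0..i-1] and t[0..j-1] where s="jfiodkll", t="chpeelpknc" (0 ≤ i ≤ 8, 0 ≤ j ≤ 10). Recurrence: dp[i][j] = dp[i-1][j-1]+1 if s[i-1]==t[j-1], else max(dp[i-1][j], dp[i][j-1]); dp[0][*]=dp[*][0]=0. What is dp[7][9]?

1

   ''  c  h  p  e  e  l  p  k  n  c
''  0  0  0  0  0  0  0  0  0  0  0
 j  0  0  0  0  0  0  0  0  0  0  0
 f  0  0  0  0  0  0  0  0  0  0  0
 i  0  0  0  0  0  0  0  0  0  0  0
 o  0  0  0  0  0  0  0  0  0  0  0
 d  0  0  0  0  0  0  0  0  0  0  0
 k  0  0  0  0  0  0  0  0  1  1  1
 l  0  0  0  0  0  0  1  1  1  1  1
 l  0  0  0  0  0  0  1  1  1  1  1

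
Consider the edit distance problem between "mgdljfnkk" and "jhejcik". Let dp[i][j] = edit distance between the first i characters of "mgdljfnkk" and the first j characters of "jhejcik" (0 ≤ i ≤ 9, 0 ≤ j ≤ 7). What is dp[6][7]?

   ''  j  h  e  j  c  i  k
''  0  1  2  3  4  5  6  7
 m  1  1  2  3  4  5  6  7
 g  2  2  2  3  4  5  6  7
 d  3  3  3  3  4  5  6  7
 l  4  4  4  4  4  5  6  7
 j  5  4  5  5  4  5  6  7
 f  6  5  5  6  5  5  6  7
 n  7  6  6  6  6  6  6  7
 k  8  7  7  7  7  7  7  6
 k  9  8  8  8  8  8  8  7

7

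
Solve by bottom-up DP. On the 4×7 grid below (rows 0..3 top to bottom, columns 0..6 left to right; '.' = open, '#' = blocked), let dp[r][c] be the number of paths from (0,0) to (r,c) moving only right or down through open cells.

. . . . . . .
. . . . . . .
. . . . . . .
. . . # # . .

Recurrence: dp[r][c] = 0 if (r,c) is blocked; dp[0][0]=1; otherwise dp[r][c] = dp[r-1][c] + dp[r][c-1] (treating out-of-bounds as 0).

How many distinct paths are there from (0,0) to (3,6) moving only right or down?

r\c   0   1   2   3   4   5   6
  0   1   1   1   1   1   1   1
  1   1   2   3   4   5   6   7
  2   1   3   6  10  15  21  28
  3   1   4  10   0   0  21  49

49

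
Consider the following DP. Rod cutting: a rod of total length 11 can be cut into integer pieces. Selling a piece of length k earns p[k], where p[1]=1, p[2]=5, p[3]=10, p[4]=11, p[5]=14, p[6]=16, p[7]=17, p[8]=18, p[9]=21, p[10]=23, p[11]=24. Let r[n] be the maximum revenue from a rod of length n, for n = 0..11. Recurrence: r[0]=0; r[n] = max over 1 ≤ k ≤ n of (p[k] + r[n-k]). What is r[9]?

   n    0    1    2    3    4    5    6    7    8    9   10   11
r[n]    0    1    5   10   11   15   20   21   25   30   31   35

30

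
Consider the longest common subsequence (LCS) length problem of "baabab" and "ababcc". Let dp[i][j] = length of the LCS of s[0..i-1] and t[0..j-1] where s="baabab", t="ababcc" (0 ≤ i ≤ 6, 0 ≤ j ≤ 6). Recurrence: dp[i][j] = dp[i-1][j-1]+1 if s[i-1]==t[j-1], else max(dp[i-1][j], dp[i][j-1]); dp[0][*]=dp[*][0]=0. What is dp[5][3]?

   ''  a  b  a  b  c  c
''  0  0  0  0  0  0  0
 b  0  0  1  1  1  1  1
 a  0  1  1  2  2  2  2
 a  0  1  1  2  2  2  2
 b  0  1  2  2  3  3  3
 a  0  1  2  3  3  3  3
 b  0  1  2  3  4  4  4

3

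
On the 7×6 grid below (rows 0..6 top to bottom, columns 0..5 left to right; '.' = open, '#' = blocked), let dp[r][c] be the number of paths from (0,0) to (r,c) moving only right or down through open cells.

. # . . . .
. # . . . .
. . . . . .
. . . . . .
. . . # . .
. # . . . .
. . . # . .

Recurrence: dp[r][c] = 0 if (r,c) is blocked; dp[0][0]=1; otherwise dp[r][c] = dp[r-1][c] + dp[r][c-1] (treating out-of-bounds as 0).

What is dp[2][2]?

r\c   0   1   2   3   4   5
  0   1   0   0   0   0   0
  1   1   0   0   0   0   0
  2   1   1   1   1   1   1
  3   1   2   3   4   5   6
  4   1   3   6   0   5  11
  5   1   0   6   6  11  22
  6   1   1   7   0  11  33

1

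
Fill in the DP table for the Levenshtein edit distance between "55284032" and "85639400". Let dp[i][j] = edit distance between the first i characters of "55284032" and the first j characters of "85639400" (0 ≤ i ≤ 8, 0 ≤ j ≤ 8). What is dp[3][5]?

   ''  8  5  6  3  9  4  0  0
''  0  1  2  3  4  5  6  7  8
 5  1  1  1  2  3  4  5  6  7
 5  2  2  1  2  3  4  5  6  7
 2  3  3  2  2  3  4  5  6  7
 8  4  3  3  3  3  4  5  6  7
 4  5  4  4  4  4  4  4  5  6
 0  6  5  5  5  5  5  5  4  5
 3  7  6  6  6  5  6  6  5  5
 2  8  7  7  7  6  6  7  6  6

4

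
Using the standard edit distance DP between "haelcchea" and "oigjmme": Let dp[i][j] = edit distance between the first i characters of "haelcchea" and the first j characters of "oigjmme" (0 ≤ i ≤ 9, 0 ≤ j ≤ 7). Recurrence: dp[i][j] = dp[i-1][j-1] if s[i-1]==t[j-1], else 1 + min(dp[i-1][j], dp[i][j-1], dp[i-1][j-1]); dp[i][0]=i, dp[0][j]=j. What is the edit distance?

8

   ''  o  i  g  j  m  m  e
''  0  1  2  3  4  5  6  7
 h  1  1  2  3  4  5  6  7
 a  2  2  2  3  4  5  6  7
 e  3  3  3  3  4  5  6  6
 l  4  4  4  4  4  5  6  7
 c  5  5  5  5  5  5  6  7
 c  6  6  6  6  6  6  6  7
 h  7  7  7  7  7  7  7  7
 e  8  8  8  8  8  8  8  7
 a  9  9  9  9  9  9  9  8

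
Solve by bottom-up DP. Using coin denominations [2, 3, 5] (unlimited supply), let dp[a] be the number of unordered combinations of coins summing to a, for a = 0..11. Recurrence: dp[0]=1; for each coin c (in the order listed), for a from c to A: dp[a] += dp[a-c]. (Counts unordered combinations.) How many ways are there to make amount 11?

after  coin     0     1     2     3     4     5     6     7     8     9    10    11
          2     1     0     1     0     1     0     1     0     1     0     1     0
          3     1     0     1     1     1     1     2     1     2     2     2     2
          5     1     0     1     1     1     2     2     2     3     3     4     4

4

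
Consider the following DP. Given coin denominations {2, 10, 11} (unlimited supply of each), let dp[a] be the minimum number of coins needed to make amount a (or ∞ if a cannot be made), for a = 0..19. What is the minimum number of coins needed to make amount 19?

 a  0  1  2  3  4  5  6  7  8  9 10 11 12 13 14 15 16 17 18 19
dp  0  -  1  -  2  -  3  -  4  -  1  1  2  2  3  3  4  4  5  5
(- denotes ∞ / unreachable)

5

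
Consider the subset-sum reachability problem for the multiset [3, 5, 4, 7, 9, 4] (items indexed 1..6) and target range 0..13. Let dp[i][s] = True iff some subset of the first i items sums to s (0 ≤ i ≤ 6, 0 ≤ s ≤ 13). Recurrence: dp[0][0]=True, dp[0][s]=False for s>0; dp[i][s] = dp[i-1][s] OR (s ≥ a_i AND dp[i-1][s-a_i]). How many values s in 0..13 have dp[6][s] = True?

11

i\s   0   1   2   3   4   5   6   7   8   9  10  11  12  13
  0   T   F   F   F   F   F   F   F   F   F   F   F   F   F
  1   T   F   F   T   F   F   F   F   F   F   F   F   F   F
  2   T   F   F   T   F   T   F   F   T   F   F   F   F   F
  3   T   F   F   T   T   T   F   T   T   T   F   F   T   F
  4   T   F   F   T   T   T   F   T   T   T   T   T   T   F
  5   T   F   F   T   T   T   F   T   T   T   T   T   T   T
  6   T   F   F   T   T   T   F   T   T   T   T   T   T   T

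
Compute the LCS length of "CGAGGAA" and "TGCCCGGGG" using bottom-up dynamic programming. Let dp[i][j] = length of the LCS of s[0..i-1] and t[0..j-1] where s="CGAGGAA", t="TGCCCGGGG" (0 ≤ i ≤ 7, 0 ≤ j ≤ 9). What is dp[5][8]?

4

   ''  T  G  C  C  C  G  G  G  G
''  0  0  0  0  0  0  0  0  0  0
 C  0  0  0  1  1  1  1  1  1  1
 G  0  0  1  1  1  1  2  2  2  2
 A  0  0  1  1  1  1  2  2  2  2
 G  0  0  1  1  1  1  2  3  3  3
 G  0  0  1  1  1  1  2  3  4  4
 A  0  0  1  1  1  1  2  3  4  4
 A  0  0  1  1  1  1  2  3  4  4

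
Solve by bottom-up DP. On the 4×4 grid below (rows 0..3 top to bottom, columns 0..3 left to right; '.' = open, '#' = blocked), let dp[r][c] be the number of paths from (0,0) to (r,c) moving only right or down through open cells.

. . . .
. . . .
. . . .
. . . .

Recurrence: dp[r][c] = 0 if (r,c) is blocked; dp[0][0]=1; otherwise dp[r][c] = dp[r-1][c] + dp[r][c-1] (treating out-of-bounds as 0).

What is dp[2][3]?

10

r\c   0   1   2   3
  0   1   1   1   1
  1   1   2   3   4
  2   1   3   6  10
  3   1   4  10  20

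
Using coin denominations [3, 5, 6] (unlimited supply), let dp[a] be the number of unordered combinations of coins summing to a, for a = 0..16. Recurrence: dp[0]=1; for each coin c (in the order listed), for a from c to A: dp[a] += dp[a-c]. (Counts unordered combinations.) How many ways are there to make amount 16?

2

after  coin     0     1     2     3     4     5     6     7     8     9    10    11    12    13    14    15    16
          3     1     0     0     1     0     0     1     0     0     1     0     0     1     0     0     1     0
          5     1     0     0     1     0     1     1     0     1     1     1     1     1     1     1     2     1
          6     1     0     0     1     0     1     2     0     1     2     1     2     3     1     2     4     2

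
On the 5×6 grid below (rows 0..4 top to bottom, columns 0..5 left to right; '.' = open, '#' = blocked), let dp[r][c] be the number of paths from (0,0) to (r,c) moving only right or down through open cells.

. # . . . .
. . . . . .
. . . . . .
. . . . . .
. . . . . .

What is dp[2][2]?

r\c   0   1   2   3   4   5
  0   1   0   0   0   0   0
  1   1   1   1   1   1   1
  2   1   2   3   4   5   6
  3   1   3   6  10  15  21
  4   1   4  10  20  35  56

3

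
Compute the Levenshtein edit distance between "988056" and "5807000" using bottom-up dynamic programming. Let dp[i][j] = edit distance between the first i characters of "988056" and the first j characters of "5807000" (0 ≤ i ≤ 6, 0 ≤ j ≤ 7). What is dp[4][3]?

2

   ''  5  8  0  7  0  0  0
''  0  1  2  3  4  5  6  7
 9  1  1  2  3  4  5  6  7
 8  2  2  1  2  3  4  5  6
 8  3  3  2  2  3  4  5  6
 0  4  4  3  2  3  3  4  5
 5  5  4  4  3  3  4  4  5
 6  6  5  5  4  4  4  5  5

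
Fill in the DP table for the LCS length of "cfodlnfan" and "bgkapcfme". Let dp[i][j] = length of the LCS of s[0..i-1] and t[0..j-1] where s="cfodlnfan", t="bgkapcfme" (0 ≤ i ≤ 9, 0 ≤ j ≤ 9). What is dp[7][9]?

   ''  b  g  k  a  p  c  f  m  e
''  0  0  0  0  0  0  0  0  0  0
 c  0  0  0  0  0  0  1  1  1  1
 f  0  0  0  0  0  0  1  2  2  2
 o  0  0  0  0  0  0  1  2  2  2
 d  0  0  0  0  0  0  1  2  2  2
 l  0  0  0  0  0  0  1  2  2  2
 n  0  0  0  0  0  0  1  2  2  2
 f  0  0  0  0  0  0  1  2  2  2
 a  0  0  0  0  1  1  1  2  2  2
 n  0  0  0  0  1  1  1  2  2  2

2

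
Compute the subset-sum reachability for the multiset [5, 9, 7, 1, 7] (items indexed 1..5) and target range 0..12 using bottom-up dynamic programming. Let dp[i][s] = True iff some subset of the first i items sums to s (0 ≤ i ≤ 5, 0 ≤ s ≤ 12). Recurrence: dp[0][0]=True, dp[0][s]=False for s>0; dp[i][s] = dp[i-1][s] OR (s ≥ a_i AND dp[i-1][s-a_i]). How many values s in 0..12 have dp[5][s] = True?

9

i\s   0   1   2   3   4   5   6   7   8   9  10  11  12
  0   T   F   F   F   F   F   F   F   F   F   F   F   F
  1   T   F   F   F   F   T   F   F   F   F   F   F   F
  2   T   F   F   F   F   T   F   F   F   T   F   F   F
  3   T   F   F   F   F   T   F   T   F   T   F   F   T
  4   T   T   F   F   F   T   T   T   T   T   T   F   T
  5   T   T   F   F   F   T   T   T   T   T   T   F   T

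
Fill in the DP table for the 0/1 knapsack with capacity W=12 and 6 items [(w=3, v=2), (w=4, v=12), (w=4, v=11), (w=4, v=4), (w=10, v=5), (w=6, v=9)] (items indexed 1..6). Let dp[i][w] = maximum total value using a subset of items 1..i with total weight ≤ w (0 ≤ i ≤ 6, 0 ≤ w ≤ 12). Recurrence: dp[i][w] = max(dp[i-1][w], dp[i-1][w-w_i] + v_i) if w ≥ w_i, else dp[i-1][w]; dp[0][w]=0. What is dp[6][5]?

12

i\w   0   1   2   3   4   5   6   7   8   9  10  11  12
  0   0   0   0   0   0   0   0   0   0   0   0   0   0
  1   0   0   0   2   2   2   2   2   2   2   2   2   2
  2   0   0   0   2  12  12  12  14  14  14  14  14  14
  3   0   0   0   2  12  12  12  14  23  23  23  25  25
  4   0   0   0   2  12  12  12  14  23  23  23  25  27
  5   0   0   0   2  12  12  12  14  23  23  23  25  27
  6   0   0   0   2  12  12  12  14  23  23  23  25  27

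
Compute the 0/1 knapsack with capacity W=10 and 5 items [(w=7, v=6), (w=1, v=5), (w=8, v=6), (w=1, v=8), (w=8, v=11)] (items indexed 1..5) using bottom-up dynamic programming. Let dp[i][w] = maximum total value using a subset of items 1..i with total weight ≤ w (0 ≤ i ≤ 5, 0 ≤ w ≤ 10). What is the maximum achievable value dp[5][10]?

i\w   0   1   2   3   4   5   6   7   8   9  10
  0   0   0   0   0   0   0   0   0   0   0   0
  1   0   0   0   0   0   0   0   6   6   6   6
  2   0   5   5   5   5   5   5   6  11  11  11
  3   0   5   5   5   5   5   5   6  11  11  11
  4   0   8  13  13  13  13  13  13  14  19  19
  5   0   8  13  13  13  13  13  13  14  19  24

24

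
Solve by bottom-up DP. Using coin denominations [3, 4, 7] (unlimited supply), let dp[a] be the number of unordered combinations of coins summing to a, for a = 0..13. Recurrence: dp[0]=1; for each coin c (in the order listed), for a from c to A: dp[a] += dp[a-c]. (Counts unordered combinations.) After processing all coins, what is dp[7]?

after  coin     0     1     2     3     4     5     6     7     8     9    10    11    12    13
          3     1     0     0     1     0     0     1     0     0     1     0     0     1     0
          4     1     0     0     1     1     0     1     1     1     1     1     1     2     1
          7     1     0     0     1     1     0     1     2     1     1     2     2     2     2

2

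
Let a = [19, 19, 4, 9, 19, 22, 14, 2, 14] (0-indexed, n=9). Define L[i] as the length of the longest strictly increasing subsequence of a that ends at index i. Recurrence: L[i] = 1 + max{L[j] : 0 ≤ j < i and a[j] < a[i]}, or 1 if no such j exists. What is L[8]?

   i    0    1    2    3    4    5    6    7    8
a[i]   19   19    4    9   19   22   14    2   14
L[i]    1    1    1    2    3    4    3    1    3

3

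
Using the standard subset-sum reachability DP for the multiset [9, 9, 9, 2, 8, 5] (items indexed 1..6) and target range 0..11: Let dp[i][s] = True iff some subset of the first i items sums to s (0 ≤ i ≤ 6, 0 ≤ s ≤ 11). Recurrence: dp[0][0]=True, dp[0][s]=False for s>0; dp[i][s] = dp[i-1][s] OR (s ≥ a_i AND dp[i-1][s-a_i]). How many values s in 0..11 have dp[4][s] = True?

i\s   0   1   2   3   4   5   6   7   8   9  10  11
  0   T   F   F   F   F   F   F   F   F   F   F   F
  1   T   F   F   F   F   F   F   F   F   T   F   F
  2   T   F   F   F   F   F   F   F   F   T   F   F
  3   T   F   F   F   F   F   F   F   F   T   F   F
  4   T   F   T   F   F   F   F   F   F   T   F   T
  5   T   F   T   F   F   F   F   F   T   T   T   T
  6   T   F   T   F   F   T   F   T   T   T   T   T

4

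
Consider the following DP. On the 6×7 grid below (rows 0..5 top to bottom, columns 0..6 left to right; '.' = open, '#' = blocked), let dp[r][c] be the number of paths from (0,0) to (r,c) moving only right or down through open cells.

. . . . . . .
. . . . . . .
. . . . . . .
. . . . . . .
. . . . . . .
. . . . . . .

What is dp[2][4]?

15

r\c   0   1   2   3   4   5   6
  0   1   1   1   1   1   1   1
  1   1   2   3   4   5   6   7
  2   1   3   6  10  15  21  28
  3   1   4  10  20  35  56  84
  4   1   5  15  35  70 126 210
  5   1   6  21  56 126 252 462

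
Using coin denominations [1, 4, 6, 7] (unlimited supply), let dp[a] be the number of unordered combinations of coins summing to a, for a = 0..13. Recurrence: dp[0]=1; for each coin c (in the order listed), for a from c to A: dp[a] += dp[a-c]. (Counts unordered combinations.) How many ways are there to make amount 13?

10

after  coin     0     1     2     3     4     5     6     7     8     9    10    11    12    13
          1     1     1     1     1     1     1     1     1     1     1     1     1     1     1
          4     1     1     1     1     2     2     2     2     3     3     3     3     4     4
          6     1     1     1     1     2     2     3     3     4     4     5     5     7     7
          7     1     1     1     1     2     2     3     4     5     5     6     7     9    10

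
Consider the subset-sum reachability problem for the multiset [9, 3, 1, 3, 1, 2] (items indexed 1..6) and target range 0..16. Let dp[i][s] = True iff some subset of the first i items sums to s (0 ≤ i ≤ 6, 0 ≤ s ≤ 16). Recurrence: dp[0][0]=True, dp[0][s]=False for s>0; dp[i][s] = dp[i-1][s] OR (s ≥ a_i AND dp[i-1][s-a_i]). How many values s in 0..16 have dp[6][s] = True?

17

i\s   0   1   2   3   4   5   6   7   8   9  10  11  12  13  14  15  16
  0   T   F   F   F   F   F   F   F   F   F   F   F   F   F   F   F   F
  1   T   F   F   F   F   F   F   F   F   T   F   F   F   F   F   F   F
  2   T   F   F   T   F   F   F   F   F   T   F   F   T   F   F   F   F
  3   T   T   F   T   T   F   F   F   F   T   T   F   T   T   F   F   F
  4   T   T   F   T   T   F   T   T   F   T   T   F   T   T   F   T   T
  5   T   T   T   T   T   T   T   T   T   T   T   T   T   T   T   T   T
  6   T   T   T   T   T   T   T   T   T   T   T   T   T   T   T   T   T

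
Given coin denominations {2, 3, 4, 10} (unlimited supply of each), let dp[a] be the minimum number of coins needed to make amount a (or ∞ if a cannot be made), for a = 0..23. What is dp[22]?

 a  0  1  2  3  4  5  6  7  8  9 10 11 12 13 14 15 16 17 18 19 20 21 22 23
dp  0  -  1  1  1  2  2  2  2  3  1  3  2  2  2  3  3  3  3  4  2  4  3  3
(- denotes ∞ / unreachable)

3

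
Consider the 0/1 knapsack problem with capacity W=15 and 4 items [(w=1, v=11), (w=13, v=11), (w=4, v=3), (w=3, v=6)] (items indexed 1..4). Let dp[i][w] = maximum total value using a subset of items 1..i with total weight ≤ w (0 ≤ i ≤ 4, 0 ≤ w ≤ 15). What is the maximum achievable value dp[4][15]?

i\w   0   1   2   3   4   5   6   7   8   9  10  11  12  13  14  15
  0   0   0   0   0   0   0   0   0   0   0   0   0   0   0   0   0
  1   0  11  11  11  11  11  11  11  11  11  11  11  11  11  11  11
  2   0  11  11  11  11  11  11  11  11  11  11  11  11  11  22  22
  3   0  11  11  11  11  14  14  14  14  14  14  14  14  14  22  22
  4   0  11  11  11  17  17  17  17  20  20  20  20  20  20  22  22

22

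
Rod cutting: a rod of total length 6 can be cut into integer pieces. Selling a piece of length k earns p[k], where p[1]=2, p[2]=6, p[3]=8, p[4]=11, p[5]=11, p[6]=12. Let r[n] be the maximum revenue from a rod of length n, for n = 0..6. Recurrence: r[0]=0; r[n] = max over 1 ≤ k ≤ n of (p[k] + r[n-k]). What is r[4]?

12

   n    0    1    2    3    4    5    6
r[n]    0    2    6    8   12   14   18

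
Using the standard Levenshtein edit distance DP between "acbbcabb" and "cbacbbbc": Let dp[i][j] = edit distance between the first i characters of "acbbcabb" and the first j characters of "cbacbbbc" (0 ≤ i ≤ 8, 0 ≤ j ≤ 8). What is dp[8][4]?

   ''  c  b  a  c  b  b  b  c
''  0  1  2  3  4  5  6  7  8
 a  1  1  2  2  3  4  5  6  7
 c  2  1  2  3  2  3  4  5  6
 b  3  2  1  2  3  2  3  4  5
 b  4  3  2  2  3  3  2  3  4
 c  5  4  3  3  2  3  3  3  3
 a  6  5  4  3  3  3  4  4  4
 b  7  6  5  4  4  3  3  4  5
 b  8  7  6  5  5  4  3  3  4

5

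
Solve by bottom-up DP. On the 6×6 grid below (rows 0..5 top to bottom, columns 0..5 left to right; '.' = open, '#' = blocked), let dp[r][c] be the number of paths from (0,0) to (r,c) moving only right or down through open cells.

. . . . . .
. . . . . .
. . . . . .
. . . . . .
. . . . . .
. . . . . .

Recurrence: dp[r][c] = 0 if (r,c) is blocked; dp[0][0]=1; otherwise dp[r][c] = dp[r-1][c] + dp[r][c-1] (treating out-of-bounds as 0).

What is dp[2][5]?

r\c   0   1   2   3   4   5
  0   1   1   1   1   1   1
  1   1   2   3   4   5   6
  2   1   3   6  10  15  21
  3   1   4  10  20  35  56
  4   1   5  15  35  70 126
  5   1   6  21  56 126 252

21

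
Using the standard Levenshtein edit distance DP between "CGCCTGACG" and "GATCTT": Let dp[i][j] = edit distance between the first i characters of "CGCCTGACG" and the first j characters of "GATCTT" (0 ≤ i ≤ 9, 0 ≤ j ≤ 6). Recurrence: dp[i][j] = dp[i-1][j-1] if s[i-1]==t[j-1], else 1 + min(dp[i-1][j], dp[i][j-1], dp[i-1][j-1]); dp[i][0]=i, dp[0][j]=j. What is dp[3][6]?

   ''  G  A  T  C  T  T
''  0  1  2  3  4  5  6
 C  1  1  2  3  3  4  5
 G  2  1  2  3  4  4  5
 C  3  2  2  3  3  4  5
 C  4  3  3  3  3  4  5
 T  5  4  4  3  4  3  4
 G  6  5  5  4  4  4  4
 A  7  6  5  5  5  5  5
 C  8  7  6  6  5  6  6
 G  9  8  7  7  6  6  7

5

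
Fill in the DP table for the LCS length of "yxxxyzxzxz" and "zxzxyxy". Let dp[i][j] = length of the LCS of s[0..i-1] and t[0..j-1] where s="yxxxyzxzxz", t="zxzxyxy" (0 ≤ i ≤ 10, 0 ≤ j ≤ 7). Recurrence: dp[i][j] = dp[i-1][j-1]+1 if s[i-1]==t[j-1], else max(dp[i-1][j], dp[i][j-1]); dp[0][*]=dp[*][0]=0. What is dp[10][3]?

3

   ''  z  x  z  x  y  x  y
''  0  0  0  0  0  0  0  0
 y  0  0  0  0  0  1  1  1
 x  0  0  1  1  1  1  2  2
 x  0  0  1  1  2  2  2  2
 x  0  0  1  1  2  2  3  3
 y  0  0  1  1  2  3  3  4
 z  0  1  1  2  2  3  3  4
 x  0  1  2  2  3  3  4  4
 z  0  1  2  3  3  3  4  4
 x  0  1  2  3  4  4  4  4
 z  0  1  2  3  4  4  4  4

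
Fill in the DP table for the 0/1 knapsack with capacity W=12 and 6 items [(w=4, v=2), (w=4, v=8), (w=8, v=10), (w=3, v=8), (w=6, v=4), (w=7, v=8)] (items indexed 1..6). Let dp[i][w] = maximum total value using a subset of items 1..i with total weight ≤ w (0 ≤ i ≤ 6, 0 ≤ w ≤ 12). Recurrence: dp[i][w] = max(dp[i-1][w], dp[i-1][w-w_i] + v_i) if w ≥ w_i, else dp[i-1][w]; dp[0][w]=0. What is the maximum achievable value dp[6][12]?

18

i\w   0   1   2   3   4   5   6   7   8   9  10  11  12
  0   0   0   0   0   0   0   0   0   0   0   0   0   0
  1   0   0   0   0   2   2   2   2   2   2   2   2   2
  2   0   0   0   0   8   8   8   8  10  10  10  10  10
  3   0   0   0   0   8   8   8   8  10  10  10  10  18
  4   0   0   0   8   8   8   8  16  16  16  16  18  18
  5   0   0   0   8   8   8   8  16  16  16  16  18  18
  6   0   0   0   8   8   8   8  16  16  16  16  18  18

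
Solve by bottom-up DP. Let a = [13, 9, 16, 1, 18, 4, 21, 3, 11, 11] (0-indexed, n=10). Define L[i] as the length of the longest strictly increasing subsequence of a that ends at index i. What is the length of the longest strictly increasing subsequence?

4

   i    0    1    2    3    4    5    6    7    8    9
a[i]   13    9   16    1   18    4   21    3   11   11
L[i]    1    1    2    1    3    2    4    2    3    3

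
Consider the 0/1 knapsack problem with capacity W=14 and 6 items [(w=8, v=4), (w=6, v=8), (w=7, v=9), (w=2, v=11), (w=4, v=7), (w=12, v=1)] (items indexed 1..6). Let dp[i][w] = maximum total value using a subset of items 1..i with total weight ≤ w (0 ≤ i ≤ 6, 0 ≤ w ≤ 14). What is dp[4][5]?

11

i\w   0   1   2   3   4   5   6   7   8   9  10  11  12  13  14
  0   0   0   0   0   0   0   0   0   0   0   0   0   0   0   0
  1   0   0   0   0   0   0   0   0   4   4   4   4   4   4   4
  2   0   0   0   0   0   0   8   8   8   8   8   8   8   8  12
  3   0   0   0   0   0   0   8   9   9   9   9   9   9  17  17
  4   0   0  11  11  11  11  11  11  19  20  20  20  20  20  20
  5   0   0  11  11  11  11  18  18  19  20  20  20  26  27  27
  6   0   0  11  11  11  11  18  18  19  20  20  20  26  27  27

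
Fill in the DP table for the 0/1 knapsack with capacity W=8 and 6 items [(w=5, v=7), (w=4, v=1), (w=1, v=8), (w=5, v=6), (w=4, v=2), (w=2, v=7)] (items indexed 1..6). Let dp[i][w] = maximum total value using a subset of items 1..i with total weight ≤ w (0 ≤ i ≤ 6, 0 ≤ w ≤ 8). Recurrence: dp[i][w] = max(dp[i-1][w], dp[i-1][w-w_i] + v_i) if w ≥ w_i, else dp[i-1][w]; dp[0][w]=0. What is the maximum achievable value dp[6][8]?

22

i\w   0   1   2   3   4   5   6   7   8
  0   0   0   0   0   0   0   0   0   0
  1   0   0   0   0   0   7   7   7   7
  2   0   0   0   0   1   7   7   7   7
  3   0   8   8   8   8   9  15  15  15
  4   0   8   8   8   8   9  15  15  15
  5   0   8   8   8   8  10  15  15  15
  6   0   8   8  15  15  15  15  17  22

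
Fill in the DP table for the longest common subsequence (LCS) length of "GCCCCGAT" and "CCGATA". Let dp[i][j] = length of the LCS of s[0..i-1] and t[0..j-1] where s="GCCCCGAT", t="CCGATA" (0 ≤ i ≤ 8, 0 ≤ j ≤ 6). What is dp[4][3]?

2

   ''  C  C  G  A  T  A
''  0  0  0  0  0  0  0
 G  0  0  0  1  1  1  1
 C  0  1  1  1  1  1  1
 C  0  1  2  2  2  2  2
 C  0  1  2  2  2  2  2
 C  0  1  2  2  2  2  2
 G  0  1  2  3  3  3  3
 A  0  1  2  3  4  4  4
 T  0  1  2  3  4  5  5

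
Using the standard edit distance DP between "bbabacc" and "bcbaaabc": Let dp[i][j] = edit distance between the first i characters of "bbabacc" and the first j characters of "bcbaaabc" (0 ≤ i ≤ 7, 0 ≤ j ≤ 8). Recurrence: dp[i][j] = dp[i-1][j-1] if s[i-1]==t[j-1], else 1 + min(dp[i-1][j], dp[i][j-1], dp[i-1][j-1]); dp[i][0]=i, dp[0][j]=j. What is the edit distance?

3

   ''  b  c  b  a  a  a  b  c
''  0  1  2  3  4  5  6  7  8
 b  1  0  1  2  3  4  5  6  7
 b  2  1  1  1  2  3  4  5  6
 a  3  2  2  2  1  2  3  4  5
 b  4  3  3  2  2  2  3  3  4
 a  5  4  4  3  2  2  2  3  4
 c  6  5  4  4  3  3  3  3  3
 c  7  6  5  5  4  4  4  4  3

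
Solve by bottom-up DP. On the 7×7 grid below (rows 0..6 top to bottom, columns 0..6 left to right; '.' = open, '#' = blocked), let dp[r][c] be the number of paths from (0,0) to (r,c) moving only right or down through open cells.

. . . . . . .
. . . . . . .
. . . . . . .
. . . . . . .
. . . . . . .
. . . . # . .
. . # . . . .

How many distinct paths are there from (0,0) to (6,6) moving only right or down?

r\c   0   1   2   3   4   5   6
  0   1   1   1   1   1   1   1
  1   1   2   3   4   5   6   7
  2   1   3   6  10  15  21  28
  3   1   4  10  20  35  56  84
  4   1   5  15  35  70 126 210
  5   1   6  21  56   0 126 336
  6   1   7   0  56  56 182 518

518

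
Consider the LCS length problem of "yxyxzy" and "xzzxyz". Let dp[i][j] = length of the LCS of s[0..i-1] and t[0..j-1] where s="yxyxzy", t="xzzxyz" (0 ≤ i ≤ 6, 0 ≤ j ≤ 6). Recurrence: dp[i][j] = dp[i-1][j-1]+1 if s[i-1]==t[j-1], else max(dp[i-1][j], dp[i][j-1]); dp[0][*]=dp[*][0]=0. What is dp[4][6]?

2

   ''  x  z  z  x  y  z
''  0  0  0  0  0  0  0
 y  0  0  0  0  0  1  1
 x  0  1  1  1  1  1  1
 y  0  1  1  1  1  2  2
 x  0  1  1  1  2  2  2
 z  0  1  2  2  2  2  3
 y  0  1  2  2  2  3  3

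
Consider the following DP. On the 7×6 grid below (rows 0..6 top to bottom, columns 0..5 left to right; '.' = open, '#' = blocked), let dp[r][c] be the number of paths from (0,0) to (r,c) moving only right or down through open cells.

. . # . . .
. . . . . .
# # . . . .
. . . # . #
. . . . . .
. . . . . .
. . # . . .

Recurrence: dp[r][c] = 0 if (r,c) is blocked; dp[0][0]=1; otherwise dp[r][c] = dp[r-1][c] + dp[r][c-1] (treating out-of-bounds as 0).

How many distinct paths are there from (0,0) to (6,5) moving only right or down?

r\c   0   1   2   3   4   5
  0   1   1   0   0   0   0
  1   1   2   2   2   2   2
  2   0   0   2   4   6   8
  3   0   0   2   0   6   0
  4   0   0   2   2   8   8
  5   0   0   2   4  12  20
  6   0   0   0   4  16  36

36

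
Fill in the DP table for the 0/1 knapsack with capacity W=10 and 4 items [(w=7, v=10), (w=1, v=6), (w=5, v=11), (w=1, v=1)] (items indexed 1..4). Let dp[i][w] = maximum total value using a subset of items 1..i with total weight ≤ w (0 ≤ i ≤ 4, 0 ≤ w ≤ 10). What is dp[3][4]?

6

i\w   0   1   2   3   4   5   6   7   8   9  10
  0   0   0   0   0   0   0   0   0   0   0   0
  1   0   0   0   0   0   0   0  10  10  10  10
  2   0   6   6   6   6   6   6  10  16  16  16
  3   0   6   6   6   6  11  17  17  17  17  17
  4   0   6   7   7   7  11  17  18  18  18  18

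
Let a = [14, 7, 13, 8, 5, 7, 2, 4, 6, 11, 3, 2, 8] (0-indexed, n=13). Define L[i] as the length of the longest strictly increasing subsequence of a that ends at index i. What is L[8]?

3

   i    0    1    2    3    4    5    6    7    8    9   10   11   12
a[i]   14    7   13    8    5    7    2    4    6   11    3    2    8
L[i]    1    1    2    2    1    2    1    2    3    4    2    1    4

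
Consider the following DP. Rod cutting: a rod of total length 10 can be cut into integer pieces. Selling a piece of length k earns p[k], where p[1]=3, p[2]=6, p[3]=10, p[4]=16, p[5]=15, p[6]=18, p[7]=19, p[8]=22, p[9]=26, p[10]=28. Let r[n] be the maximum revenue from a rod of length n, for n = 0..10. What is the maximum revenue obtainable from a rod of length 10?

38

   n    0    1    2    3    4    5    6    7    8    9   10
r[n]    0    3    6   10   16   19   22   26   32   35   38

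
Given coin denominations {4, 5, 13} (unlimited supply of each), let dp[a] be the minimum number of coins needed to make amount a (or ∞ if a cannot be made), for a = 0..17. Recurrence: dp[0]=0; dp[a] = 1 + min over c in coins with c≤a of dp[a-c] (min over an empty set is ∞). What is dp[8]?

2

 a  0  1  2  3  4  5  6  7  8  9 10 11 12 13 14 15 16 17
dp  0  -  -  -  1  1  -  -  2  2  2  -  3  1  3  3  4  2
(- denotes ∞ / unreachable)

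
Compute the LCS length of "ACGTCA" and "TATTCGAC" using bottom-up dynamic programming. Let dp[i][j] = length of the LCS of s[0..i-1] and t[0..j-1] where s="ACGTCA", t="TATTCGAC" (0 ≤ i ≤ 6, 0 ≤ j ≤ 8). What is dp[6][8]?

4

   ''  T  A  T  T  C  G  A  C
''  0  0  0  0  0  0  0  0  0
 A  0  0  1  1  1  1  1  1  1
 C  0  0  1  1  1  2  2  2  2
 G  0  0  1  1  1  2  3  3  3
 T  0  1  1  2  2  2  3  3  3
 C  0  1  1  2  2  3  3  3  4
 A  0  1  2  2  2  3  3  4  4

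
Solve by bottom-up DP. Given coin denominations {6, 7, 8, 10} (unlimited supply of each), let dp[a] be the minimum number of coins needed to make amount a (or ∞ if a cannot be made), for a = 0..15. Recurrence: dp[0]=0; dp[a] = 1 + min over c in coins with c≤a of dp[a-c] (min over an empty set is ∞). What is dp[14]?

2

 a  0  1  2  3  4  5  6  7  8  9 10 11 12 13 14 15
dp  0  -  -  -  -  -  1  1  1  -  1  -  2  2  2  2
(- denotes ∞ / unreachable)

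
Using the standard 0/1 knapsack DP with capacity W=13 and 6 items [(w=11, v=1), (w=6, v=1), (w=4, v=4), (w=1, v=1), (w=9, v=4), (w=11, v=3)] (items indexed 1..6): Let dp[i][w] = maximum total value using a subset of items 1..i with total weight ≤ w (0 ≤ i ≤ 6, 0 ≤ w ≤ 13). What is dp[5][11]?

i\w   0   1   2   3   4   5   6   7   8   9  10  11  12  13
  0   0   0   0   0   0   0   0   0   0   0   0   0   0   0
  1   0   0   0   0   0   0   0   0   0   0   0   1   1   1
  2   0   0   0   0   0   0   1   1   1   1   1   1   1   1
  3   0   0   0   0   4   4   4   4   4   4   5   5   5   5
  4   0   1   1   1   4   5   5   5   5   5   5   6   6   6
  5   0   1   1   1   4   5   5   5   5   5   5   6   6   8
  6   0   1   1   1   4   5   5   5   5   5   5   6   6   8

6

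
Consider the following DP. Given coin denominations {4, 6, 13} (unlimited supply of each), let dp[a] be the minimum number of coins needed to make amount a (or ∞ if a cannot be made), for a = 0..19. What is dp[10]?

2

 a  0  1  2  3  4  5  6  7  8  9 10 11 12 13 14 15 16 17 18 19
dp  0  -  -  -  1  -  1  -  2  -  2  -  2  1  3  -  3  2  3  2
(- denotes ∞ / unreachable)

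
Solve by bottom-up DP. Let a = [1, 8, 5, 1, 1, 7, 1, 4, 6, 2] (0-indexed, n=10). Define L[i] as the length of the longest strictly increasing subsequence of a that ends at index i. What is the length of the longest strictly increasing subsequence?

   i    0    1    2    3    4    5    6    7    8    9
a[i]    1    8    5    1    1    7    1    4    6    2
L[i]    1    2    2    1    1    3    1    2    3    2

3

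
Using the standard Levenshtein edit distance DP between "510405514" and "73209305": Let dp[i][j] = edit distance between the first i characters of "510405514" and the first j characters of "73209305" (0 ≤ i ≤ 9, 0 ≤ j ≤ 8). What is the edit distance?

8

   ''  7  3  2  0  9  3  0  5
''  0  1  2  3  4  5  6  7  8
 5  1  1  2  3  4  5  6  7  7
 1  2  2  2  3  4  5  6  7  8
 0  3  3  3  3  3  4  5  6  7
 4  4  4  4  4  4  4  5  6  7
 0  5  5  5  5  4  5  5  5  6
 5  6  6  6  6  5  5  6  6  5
 5  7  7  7  7  6  6  6  7  6
 1  8  8  8  8  7  7  7  7  7
 4  9  9  9  9  8  8  8  8  8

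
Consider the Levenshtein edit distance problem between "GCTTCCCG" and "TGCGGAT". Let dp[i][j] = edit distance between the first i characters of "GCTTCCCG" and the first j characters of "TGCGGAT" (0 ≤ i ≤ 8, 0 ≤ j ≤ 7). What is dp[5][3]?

3

   ''  T  G  C  G  G  A  T
''  0  1  2  3  4  5  6  7
 G  1  1  1  2  3  4  5  6
 C  2  2  2  1  2  3  4  5
 T  3  2  3  2  2  3  4  4
 T  4  3  3  3  3  3  4  4
 C  5  4  4  3  4  4  4  5
 C  6  5  5  4  4  5  5  5
 C  7  6  6  5  5  5  6  6
 G  8  7  6  6  5  5  6  7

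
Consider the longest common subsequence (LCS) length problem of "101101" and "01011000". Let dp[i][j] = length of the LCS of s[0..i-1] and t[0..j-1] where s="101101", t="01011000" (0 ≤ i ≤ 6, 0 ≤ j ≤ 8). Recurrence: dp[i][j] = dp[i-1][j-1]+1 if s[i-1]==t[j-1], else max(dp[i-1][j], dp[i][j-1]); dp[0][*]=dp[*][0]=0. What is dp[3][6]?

3

   ''  0  1  0  1  1  0  0  0
''  0  0  0  0  0  0  0  0  0
 1  0  0  1  1  1  1  1  1  1
 0  0  1  1  2  2  2  2  2  2
 1  0  1  2  2  3  3  3  3  3
 1  0  1  2  2  3  4  4  4  4
 0  0  1  2  3  3  4  5  5  5
 1  0  1  2  3  4  4  5  5  5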